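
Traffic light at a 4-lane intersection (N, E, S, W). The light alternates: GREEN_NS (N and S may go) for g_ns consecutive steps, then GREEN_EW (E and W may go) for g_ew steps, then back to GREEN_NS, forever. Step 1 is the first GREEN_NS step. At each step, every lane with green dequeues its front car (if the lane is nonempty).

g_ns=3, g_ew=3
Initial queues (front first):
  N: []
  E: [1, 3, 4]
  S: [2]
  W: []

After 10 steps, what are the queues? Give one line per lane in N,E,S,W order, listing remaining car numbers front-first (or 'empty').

Step 1 [NS]: N:empty,E:wait,S:car2-GO,W:wait | queues: N=0 E=3 S=0 W=0
Step 2 [NS]: N:empty,E:wait,S:empty,W:wait | queues: N=0 E=3 S=0 W=0
Step 3 [NS]: N:empty,E:wait,S:empty,W:wait | queues: N=0 E=3 S=0 W=0
Step 4 [EW]: N:wait,E:car1-GO,S:wait,W:empty | queues: N=0 E=2 S=0 W=0
Step 5 [EW]: N:wait,E:car3-GO,S:wait,W:empty | queues: N=0 E=1 S=0 W=0
Step 6 [EW]: N:wait,E:car4-GO,S:wait,W:empty | queues: N=0 E=0 S=0 W=0

N: empty
E: empty
S: empty
W: empty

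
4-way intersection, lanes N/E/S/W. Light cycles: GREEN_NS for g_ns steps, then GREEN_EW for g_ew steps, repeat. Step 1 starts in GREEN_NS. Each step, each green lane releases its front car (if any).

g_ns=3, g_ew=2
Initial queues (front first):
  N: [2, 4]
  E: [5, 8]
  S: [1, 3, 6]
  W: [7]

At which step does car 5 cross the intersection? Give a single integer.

Step 1 [NS]: N:car2-GO,E:wait,S:car1-GO,W:wait | queues: N=1 E=2 S=2 W=1
Step 2 [NS]: N:car4-GO,E:wait,S:car3-GO,W:wait | queues: N=0 E=2 S=1 W=1
Step 3 [NS]: N:empty,E:wait,S:car6-GO,W:wait | queues: N=0 E=2 S=0 W=1
Step 4 [EW]: N:wait,E:car5-GO,S:wait,W:car7-GO | queues: N=0 E=1 S=0 W=0
Step 5 [EW]: N:wait,E:car8-GO,S:wait,W:empty | queues: N=0 E=0 S=0 W=0
Car 5 crosses at step 4

4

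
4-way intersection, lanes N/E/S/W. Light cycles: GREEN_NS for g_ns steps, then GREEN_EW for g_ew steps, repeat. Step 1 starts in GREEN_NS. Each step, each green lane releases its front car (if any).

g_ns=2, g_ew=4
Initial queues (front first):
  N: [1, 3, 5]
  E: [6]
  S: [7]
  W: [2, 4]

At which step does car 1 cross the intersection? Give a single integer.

Step 1 [NS]: N:car1-GO,E:wait,S:car7-GO,W:wait | queues: N=2 E=1 S=0 W=2
Step 2 [NS]: N:car3-GO,E:wait,S:empty,W:wait | queues: N=1 E=1 S=0 W=2
Step 3 [EW]: N:wait,E:car6-GO,S:wait,W:car2-GO | queues: N=1 E=0 S=0 W=1
Step 4 [EW]: N:wait,E:empty,S:wait,W:car4-GO | queues: N=1 E=0 S=0 W=0
Step 5 [EW]: N:wait,E:empty,S:wait,W:empty | queues: N=1 E=0 S=0 W=0
Step 6 [EW]: N:wait,E:empty,S:wait,W:empty | queues: N=1 E=0 S=0 W=0
Step 7 [NS]: N:car5-GO,E:wait,S:empty,W:wait | queues: N=0 E=0 S=0 W=0
Car 1 crosses at step 1

1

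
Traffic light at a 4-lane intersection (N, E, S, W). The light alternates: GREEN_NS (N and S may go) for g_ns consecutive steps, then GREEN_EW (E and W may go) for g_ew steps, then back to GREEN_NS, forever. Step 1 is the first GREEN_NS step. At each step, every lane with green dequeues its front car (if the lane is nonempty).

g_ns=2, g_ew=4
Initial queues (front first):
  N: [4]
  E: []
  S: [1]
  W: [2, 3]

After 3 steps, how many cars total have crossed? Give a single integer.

Answer: 3

Derivation:
Step 1 [NS]: N:car4-GO,E:wait,S:car1-GO,W:wait | queues: N=0 E=0 S=0 W=2
Step 2 [NS]: N:empty,E:wait,S:empty,W:wait | queues: N=0 E=0 S=0 W=2
Step 3 [EW]: N:wait,E:empty,S:wait,W:car2-GO | queues: N=0 E=0 S=0 W=1
Cars crossed by step 3: 3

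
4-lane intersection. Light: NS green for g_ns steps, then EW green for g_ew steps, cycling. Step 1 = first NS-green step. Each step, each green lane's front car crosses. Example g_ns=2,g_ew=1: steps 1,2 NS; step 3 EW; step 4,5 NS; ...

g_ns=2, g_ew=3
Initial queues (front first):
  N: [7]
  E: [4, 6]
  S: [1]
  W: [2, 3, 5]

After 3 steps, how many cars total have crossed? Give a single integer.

Step 1 [NS]: N:car7-GO,E:wait,S:car1-GO,W:wait | queues: N=0 E=2 S=0 W=3
Step 2 [NS]: N:empty,E:wait,S:empty,W:wait | queues: N=0 E=2 S=0 W=3
Step 3 [EW]: N:wait,E:car4-GO,S:wait,W:car2-GO | queues: N=0 E=1 S=0 W=2
Cars crossed by step 3: 4

Answer: 4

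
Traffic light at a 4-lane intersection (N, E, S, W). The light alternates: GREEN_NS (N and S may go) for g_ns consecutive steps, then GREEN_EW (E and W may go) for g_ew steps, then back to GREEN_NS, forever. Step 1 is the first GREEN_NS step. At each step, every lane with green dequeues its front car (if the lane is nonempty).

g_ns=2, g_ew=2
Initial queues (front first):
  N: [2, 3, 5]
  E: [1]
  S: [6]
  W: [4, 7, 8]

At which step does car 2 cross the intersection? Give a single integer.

Step 1 [NS]: N:car2-GO,E:wait,S:car6-GO,W:wait | queues: N=2 E=1 S=0 W=3
Step 2 [NS]: N:car3-GO,E:wait,S:empty,W:wait | queues: N=1 E=1 S=0 W=3
Step 3 [EW]: N:wait,E:car1-GO,S:wait,W:car4-GO | queues: N=1 E=0 S=0 W=2
Step 4 [EW]: N:wait,E:empty,S:wait,W:car7-GO | queues: N=1 E=0 S=0 W=1
Step 5 [NS]: N:car5-GO,E:wait,S:empty,W:wait | queues: N=0 E=0 S=0 W=1
Step 6 [NS]: N:empty,E:wait,S:empty,W:wait | queues: N=0 E=0 S=0 W=1
Step 7 [EW]: N:wait,E:empty,S:wait,W:car8-GO | queues: N=0 E=0 S=0 W=0
Car 2 crosses at step 1

1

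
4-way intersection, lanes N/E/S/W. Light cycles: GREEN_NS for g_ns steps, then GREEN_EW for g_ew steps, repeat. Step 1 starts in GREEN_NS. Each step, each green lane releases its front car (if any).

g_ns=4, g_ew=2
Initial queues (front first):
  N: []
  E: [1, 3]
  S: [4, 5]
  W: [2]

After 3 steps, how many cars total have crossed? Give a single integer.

Answer: 2

Derivation:
Step 1 [NS]: N:empty,E:wait,S:car4-GO,W:wait | queues: N=0 E=2 S=1 W=1
Step 2 [NS]: N:empty,E:wait,S:car5-GO,W:wait | queues: N=0 E=2 S=0 W=1
Step 3 [NS]: N:empty,E:wait,S:empty,W:wait | queues: N=0 E=2 S=0 W=1
Cars crossed by step 3: 2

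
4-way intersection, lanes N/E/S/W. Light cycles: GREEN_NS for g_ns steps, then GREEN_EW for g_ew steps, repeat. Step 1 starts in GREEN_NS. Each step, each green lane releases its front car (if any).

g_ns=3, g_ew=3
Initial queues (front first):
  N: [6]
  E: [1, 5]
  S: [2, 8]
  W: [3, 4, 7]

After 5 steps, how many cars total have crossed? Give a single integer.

Step 1 [NS]: N:car6-GO,E:wait,S:car2-GO,W:wait | queues: N=0 E=2 S=1 W=3
Step 2 [NS]: N:empty,E:wait,S:car8-GO,W:wait | queues: N=0 E=2 S=0 W=3
Step 3 [NS]: N:empty,E:wait,S:empty,W:wait | queues: N=0 E=2 S=0 W=3
Step 4 [EW]: N:wait,E:car1-GO,S:wait,W:car3-GO | queues: N=0 E=1 S=0 W=2
Step 5 [EW]: N:wait,E:car5-GO,S:wait,W:car4-GO | queues: N=0 E=0 S=0 W=1
Cars crossed by step 5: 7

Answer: 7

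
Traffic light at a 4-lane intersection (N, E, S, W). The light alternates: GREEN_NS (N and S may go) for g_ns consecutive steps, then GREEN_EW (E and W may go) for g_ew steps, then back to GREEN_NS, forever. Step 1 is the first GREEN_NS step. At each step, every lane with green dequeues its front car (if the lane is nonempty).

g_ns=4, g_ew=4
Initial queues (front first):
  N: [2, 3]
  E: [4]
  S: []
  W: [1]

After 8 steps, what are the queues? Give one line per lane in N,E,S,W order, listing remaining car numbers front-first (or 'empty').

Step 1 [NS]: N:car2-GO,E:wait,S:empty,W:wait | queues: N=1 E=1 S=0 W=1
Step 2 [NS]: N:car3-GO,E:wait,S:empty,W:wait | queues: N=0 E=1 S=0 W=1
Step 3 [NS]: N:empty,E:wait,S:empty,W:wait | queues: N=0 E=1 S=0 W=1
Step 4 [NS]: N:empty,E:wait,S:empty,W:wait | queues: N=0 E=1 S=0 W=1
Step 5 [EW]: N:wait,E:car4-GO,S:wait,W:car1-GO | queues: N=0 E=0 S=0 W=0

N: empty
E: empty
S: empty
W: empty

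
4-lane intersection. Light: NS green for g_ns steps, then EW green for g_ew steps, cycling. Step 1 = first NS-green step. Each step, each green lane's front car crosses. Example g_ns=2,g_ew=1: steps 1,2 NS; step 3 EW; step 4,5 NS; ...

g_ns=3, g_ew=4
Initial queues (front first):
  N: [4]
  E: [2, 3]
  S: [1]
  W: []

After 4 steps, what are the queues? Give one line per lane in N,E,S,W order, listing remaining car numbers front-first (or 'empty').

Step 1 [NS]: N:car4-GO,E:wait,S:car1-GO,W:wait | queues: N=0 E=2 S=0 W=0
Step 2 [NS]: N:empty,E:wait,S:empty,W:wait | queues: N=0 E=2 S=0 W=0
Step 3 [NS]: N:empty,E:wait,S:empty,W:wait | queues: N=0 E=2 S=0 W=0
Step 4 [EW]: N:wait,E:car2-GO,S:wait,W:empty | queues: N=0 E=1 S=0 W=0

N: empty
E: 3
S: empty
W: empty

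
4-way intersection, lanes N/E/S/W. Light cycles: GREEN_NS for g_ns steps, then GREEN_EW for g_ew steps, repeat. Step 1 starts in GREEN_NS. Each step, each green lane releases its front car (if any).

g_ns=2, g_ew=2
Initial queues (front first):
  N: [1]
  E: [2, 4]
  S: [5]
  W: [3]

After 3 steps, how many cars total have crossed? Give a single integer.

Step 1 [NS]: N:car1-GO,E:wait,S:car5-GO,W:wait | queues: N=0 E=2 S=0 W=1
Step 2 [NS]: N:empty,E:wait,S:empty,W:wait | queues: N=0 E=2 S=0 W=1
Step 3 [EW]: N:wait,E:car2-GO,S:wait,W:car3-GO | queues: N=0 E=1 S=0 W=0
Cars crossed by step 3: 4

Answer: 4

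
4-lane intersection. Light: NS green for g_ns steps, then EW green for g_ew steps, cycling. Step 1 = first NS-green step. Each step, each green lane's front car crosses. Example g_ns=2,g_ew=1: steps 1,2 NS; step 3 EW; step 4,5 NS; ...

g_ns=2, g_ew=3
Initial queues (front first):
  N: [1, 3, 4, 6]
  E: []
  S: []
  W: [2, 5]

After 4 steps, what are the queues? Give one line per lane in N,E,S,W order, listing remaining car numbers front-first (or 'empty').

Step 1 [NS]: N:car1-GO,E:wait,S:empty,W:wait | queues: N=3 E=0 S=0 W=2
Step 2 [NS]: N:car3-GO,E:wait,S:empty,W:wait | queues: N=2 E=0 S=0 W=2
Step 3 [EW]: N:wait,E:empty,S:wait,W:car2-GO | queues: N=2 E=0 S=0 W=1
Step 4 [EW]: N:wait,E:empty,S:wait,W:car5-GO | queues: N=2 E=0 S=0 W=0

N: 4 6
E: empty
S: empty
W: empty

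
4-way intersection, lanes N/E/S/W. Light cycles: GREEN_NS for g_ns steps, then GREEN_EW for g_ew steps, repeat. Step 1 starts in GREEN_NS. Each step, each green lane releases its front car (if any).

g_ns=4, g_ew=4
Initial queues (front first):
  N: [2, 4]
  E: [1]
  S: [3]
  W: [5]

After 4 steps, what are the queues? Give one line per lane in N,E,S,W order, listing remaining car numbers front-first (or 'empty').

Step 1 [NS]: N:car2-GO,E:wait,S:car3-GO,W:wait | queues: N=1 E=1 S=0 W=1
Step 2 [NS]: N:car4-GO,E:wait,S:empty,W:wait | queues: N=0 E=1 S=0 W=1
Step 3 [NS]: N:empty,E:wait,S:empty,W:wait | queues: N=0 E=1 S=0 W=1
Step 4 [NS]: N:empty,E:wait,S:empty,W:wait | queues: N=0 E=1 S=0 W=1

N: empty
E: 1
S: empty
W: 5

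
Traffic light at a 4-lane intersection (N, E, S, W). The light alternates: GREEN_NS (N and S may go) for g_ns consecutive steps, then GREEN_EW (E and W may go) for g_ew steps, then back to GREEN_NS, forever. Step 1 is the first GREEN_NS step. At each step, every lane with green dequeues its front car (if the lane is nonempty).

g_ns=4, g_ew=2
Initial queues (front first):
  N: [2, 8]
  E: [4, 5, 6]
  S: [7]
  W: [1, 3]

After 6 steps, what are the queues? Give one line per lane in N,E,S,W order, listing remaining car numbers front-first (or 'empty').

Step 1 [NS]: N:car2-GO,E:wait,S:car7-GO,W:wait | queues: N=1 E=3 S=0 W=2
Step 2 [NS]: N:car8-GO,E:wait,S:empty,W:wait | queues: N=0 E=3 S=0 W=2
Step 3 [NS]: N:empty,E:wait,S:empty,W:wait | queues: N=0 E=3 S=0 W=2
Step 4 [NS]: N:empty,E:wait,S:empty,W:wait | queues: N=0 E=3 S=0 W=2
Step 5 [EW]: N:wait,E:car4-GO,S:wait,W:car1-GO | queues: N=0 E=2 S=0 W=1
Step 6 [EW]: N:wait,E:car5-GO,S:wait,W:car3-GO | queues: N=0 E=1 S=0 W=0

N: empty
E: 6
S: empty
W: empty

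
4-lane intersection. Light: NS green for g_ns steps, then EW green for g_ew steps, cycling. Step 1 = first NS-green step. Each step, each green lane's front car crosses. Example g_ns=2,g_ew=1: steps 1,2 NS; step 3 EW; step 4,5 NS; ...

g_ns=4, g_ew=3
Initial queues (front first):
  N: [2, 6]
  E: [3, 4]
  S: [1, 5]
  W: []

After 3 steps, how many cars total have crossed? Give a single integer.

Answer: 4

Derivation:
Step 1 [NS]: N:car2-GO,E:wait,S:car1-GO,W:wait | queues: N=1 E=2 S=1 W=0
Step 2 [NS]: N:car6-GO,E:wait,S:car5-GO,W:wait | queues: N=0 E=2 S=0 W=0
Step 3 [NS]: N:empty,E:wait,S:empty,W:wait | queues: N=0 E=2 S=0 W=0
Cars crossed by step 3: 4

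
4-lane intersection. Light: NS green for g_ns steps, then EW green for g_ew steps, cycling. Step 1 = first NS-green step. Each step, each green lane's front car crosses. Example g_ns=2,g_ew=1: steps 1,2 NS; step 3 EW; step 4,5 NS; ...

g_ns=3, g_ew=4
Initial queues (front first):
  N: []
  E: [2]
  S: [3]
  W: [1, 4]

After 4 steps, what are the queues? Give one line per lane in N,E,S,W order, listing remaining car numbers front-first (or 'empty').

Step 1 [NS]: N:empty,E:wait,S:car3-GO,W:wait | queues: N=0 E=1 S=0 W=2
Step 2 [NS]: N:empty,E:wait,S:empty,W:wait | queues: N=0 E=1 S=0 W=2
Step 3 [NS]: N:empty,E:wait,S:empty,W:wait | queues: N=0 E=1 S=0 W=2
Step 4 [EW]: N:wait,E:car2-GO,S:wait,W:car1-GO | queues: N=0 E=0 S=0 W=1

N: empty
E: empty
S: empty
W: 4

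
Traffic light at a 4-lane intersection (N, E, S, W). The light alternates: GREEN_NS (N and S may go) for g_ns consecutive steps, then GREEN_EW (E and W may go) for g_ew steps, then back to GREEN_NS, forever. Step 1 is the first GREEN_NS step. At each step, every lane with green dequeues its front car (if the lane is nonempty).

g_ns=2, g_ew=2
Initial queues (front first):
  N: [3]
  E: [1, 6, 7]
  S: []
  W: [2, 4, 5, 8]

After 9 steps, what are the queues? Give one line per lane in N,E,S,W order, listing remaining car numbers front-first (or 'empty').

Step 1 [NS]: N:car3-GO,E:wait,S:empty,W:wait | queues: N=0 E=3 S=0 W=4
Step 2 [NS]: N:empty,E:wait,S:empty,W:wait | queues: N=0 E=3 S=0 W=4
Step 3 [EW]: N:wait,E:car1-GO,S:wait,W:car2-GO | queues: N=0 E=2 S=0 W=3
Step 4 [EW]: N:wait,E:car6-GO,S:wait,W:car4-GO | queues: N=0 E=1 S=0 W=2
Step 5 [NS]: N:empty,E:wait,S:empty,W:wait | queues: N=0 E=1 S=0 W=2
Step 6 [NS]: N:empty,E:wait,S:empty,W:wait | queues: N=0 E=1 S=0 W=2
Step 7 [EW]: N:wait,E:car7-GO,S:wait,W:car5-GO | queues: N=0 E=0 S=0 W=1
Step 8 [EW]: N:wait,E:empty,S:wait,W:car8-GO | queues: N=0 E=0 S=0 W=0

N: empty
E: empty
S: empty
W: empty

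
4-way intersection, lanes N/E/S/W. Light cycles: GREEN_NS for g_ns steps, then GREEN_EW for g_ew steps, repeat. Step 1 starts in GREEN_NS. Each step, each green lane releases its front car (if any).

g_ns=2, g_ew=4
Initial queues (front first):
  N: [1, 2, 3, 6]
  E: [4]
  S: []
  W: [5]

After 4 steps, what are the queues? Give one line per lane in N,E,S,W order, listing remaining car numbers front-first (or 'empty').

Step 1 [NS]: N:car1-GO,E:wait,S:empty,W:wait | queues: N=3 E=1 S=0 W=1
Step 2 [NS]: N:car2-GO,E:wait,S:empty,W:wait | queues: N=2 E=1 S=0 W=1
Step 3 [EW]: N:wait,E:car4-GO,S:wait,W:car5-GO | queues: N=2 E=0 S=0 W=0
Step 4 [EW]: N:wait,E:empty,S:wait,W:empty | queues: N=2 E=0 S=0 W=0

N: 3 6
E: empty
S: empty
W: empty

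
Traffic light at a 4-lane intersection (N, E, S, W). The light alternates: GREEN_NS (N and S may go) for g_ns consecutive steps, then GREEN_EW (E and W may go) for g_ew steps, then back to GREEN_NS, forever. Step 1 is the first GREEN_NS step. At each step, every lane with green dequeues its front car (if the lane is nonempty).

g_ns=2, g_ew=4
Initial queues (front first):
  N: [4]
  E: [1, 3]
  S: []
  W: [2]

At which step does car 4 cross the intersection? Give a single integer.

Step 1 [NS]: N:car4-GO,E:wait,S:empty,W:wait | queues: N=0 E=2 S=0 W=1
Step 2 [NS]: N:empty,E:wait,S:empty,W:wait | queues: N=0 E=2 S=0 W=1
Step 3 [EW]: N:wait,E:car1-GO,S:wait,W:car2-GO | queues: N=0 E=1 S=0 W=0
Step 4 [EW]: N:wait,E:car3-GO,S:wait,W:empty | queues: N=0 E=0 S=0 W=0
Car 4 crosses at step 1

1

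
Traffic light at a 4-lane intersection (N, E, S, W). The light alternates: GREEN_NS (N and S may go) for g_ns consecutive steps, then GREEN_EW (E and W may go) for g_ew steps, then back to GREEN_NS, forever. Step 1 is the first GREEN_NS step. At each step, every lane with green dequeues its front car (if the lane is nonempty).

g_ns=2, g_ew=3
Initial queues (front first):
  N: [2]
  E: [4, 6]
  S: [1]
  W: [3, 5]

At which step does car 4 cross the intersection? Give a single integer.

Step 1 [NS]: N:car2-GO,E:wait,S:car1-GO,W:wait | queues: N=0 E=2 S=0 W=2
Step 2 [NS]: N:empty,E:wait,S:empty,W:wait | queues: N=0 E=2 S=0 W=2
Step 3 [EW]: N:wait,E:car4-GO,S:wait,W:car3-GO | queues: N=0 E=1 S=0 W=1
Step 4 [EW]: N:wait,E:car6-GO,S:wait,W:car5-GO | queues: N=0 E=0 S=0 W=0
Car 4 crosses at step 3

3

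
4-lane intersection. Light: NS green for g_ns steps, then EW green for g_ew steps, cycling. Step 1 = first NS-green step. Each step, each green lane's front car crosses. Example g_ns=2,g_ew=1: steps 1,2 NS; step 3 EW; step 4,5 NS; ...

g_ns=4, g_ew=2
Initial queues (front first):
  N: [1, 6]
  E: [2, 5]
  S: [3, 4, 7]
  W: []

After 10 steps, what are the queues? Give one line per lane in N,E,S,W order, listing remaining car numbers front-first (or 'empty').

Step 1 [NS]: N:car1-GO,E:wait,S:car3-GO,W:wait | queues: N=1 E=2 S=2 W=0
Step 2 [NS]: N:car6-GO,E:wait,S:car4-GO,W:wait | queues: N=0 E=2 S=1 W=0
Step 3 [NS]: N:empty,E:wait,S:car7-GO,W:wait | queues: N=0 E=2 S=0 W=0
Step 4 [NS]: N:empty,E:wait,S:empty,W:wait | queues: N=0 E=2 S=0 W=0
Step 5 [EW]: N:wait,E:car2-GO,S:wait,W:empty | queues: N=0 E=1 S=0 W=0
Step 6 [EW]: N:wait,E:car5-GO,S:wait,W:empty | queues: N=0 E=0 S=0 W=0

N: empty
E: empty
S: empty
W: empty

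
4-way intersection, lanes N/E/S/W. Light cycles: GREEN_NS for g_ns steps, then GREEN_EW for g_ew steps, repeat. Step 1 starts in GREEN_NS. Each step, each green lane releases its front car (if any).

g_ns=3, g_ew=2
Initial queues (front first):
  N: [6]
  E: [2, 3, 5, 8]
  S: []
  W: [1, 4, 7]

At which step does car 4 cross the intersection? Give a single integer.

Step 1 [NS]: N:car6-GO,E:wait,S:empty,W:wait | queues: N=0 E=4 S=0 W=3
Step 2 [NS]: N:empty,E:wait,S:empty,W:wait | queues: N=0 E=4 S=0 W=3
Step 3 [NS]: N:empty,E:wait,S:empty,W:wait | queues: N=0 E=4 S=0 W=3
Step 4 [EW]: N:wait,E:car2-GO,S:wait,W:car1-GO | queues: N=0 E=3 S=0 W=2
Step 5 [EW]: N:wait,E:car3-GO,S:wait,W:car4-GO | queues: N=0 E=2 S=0 W=1
Step 6 [NS]: N:empty,E:wait,S:empty,W:wait | queues: N=0 E=2 S=0 W=1
Step 7 [NS]: N:empty,E:wait,S:empty,W:wait | queues: N=0 E=2 S=0 W=1
Step 8 [NS]: N:empty,E:wait,S:empty,W:wait | queues: N=0 E=2 S=0 W=1
Step 9 [EW]: N:wait,E:car5-GO,S:wait,W:car7-GO | queues: N=0 E=1 S=0 W=0
Step 10 [EW]: N:wait,E:car8-GO,S:wait,W:empty | queues: N=0 E=0 S=0 W=0
Car 4 crosses at step 5

5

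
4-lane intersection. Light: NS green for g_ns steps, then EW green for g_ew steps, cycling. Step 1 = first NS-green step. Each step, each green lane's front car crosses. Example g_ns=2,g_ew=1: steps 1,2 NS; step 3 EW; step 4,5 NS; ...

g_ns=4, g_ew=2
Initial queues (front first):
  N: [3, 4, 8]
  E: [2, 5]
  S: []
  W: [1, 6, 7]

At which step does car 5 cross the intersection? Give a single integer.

Step 1 [NS]: N:car3-GO,E:wait,S:empty,W:wait | queues: N=2 E=2 S=0 W=3
Step 2 [NS]: N:car4-GO,E:wait,S:empty,W:wait | queues: N=1 E=2 S=0 W=3
Step 3 [NS]: N:car8-GO,E:wait,S:empty,W:wait | queues: N=0 E=2 S=0 W=3
Step 4 [NS]: N:empty,E:wait,S:empty,W:wait | queues: N=0 E=2 S=0 W=3
Step 5 [EW]: N:wait,E:car2-GO,S:wait,W:car1-GO | queues: N=0 E=1 S=0 W=2
Step 6 [EW]: N:wait,E:car5-GO,S:wait,W:car6-GO | queues: N=0 E=0 S=0 W=1
Step 7 [NS]: N:empty,E:wait,S:empty,W:wait | queues: N=0 E=0 S=0 W=1
Step 8 [NS]: N:empty,E:wait,S:empty,W:wait | queues: N=0 E=0 S=0 W=1
Step 9 [NS]: N:empty,E:wait,S:empty,W:wait | queues: N=0 E=0 S=0 W=1
Step 10 [NS]: N:empty,E:wait,S:empty,W:wait | queues: N=0 E=0 S=0 W=1
Step 11 [EW]: N:wait,E:empty,S:wait,W:car7-GO | queues: N=0 E=0 S=0 W=0
Car 5 crosses at step 6

6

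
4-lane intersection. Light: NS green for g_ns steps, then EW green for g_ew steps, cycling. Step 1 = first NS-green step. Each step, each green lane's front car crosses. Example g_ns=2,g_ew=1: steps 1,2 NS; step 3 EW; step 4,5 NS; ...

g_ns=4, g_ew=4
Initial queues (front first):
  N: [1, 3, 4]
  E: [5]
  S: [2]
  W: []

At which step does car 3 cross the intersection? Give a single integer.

Step 1 [NS]: N:car1-GO,E:wait,S:car2-GO,W:wait | queues: N=2 E=1 S=0 W=0
Step 2 [NS]: N:car3-GO,E:wait,S:empty,W:wait | queues: N=1 E=1 S=0 W=0
Step 3 [NS]: N:car4-GO,E:wait,S:empty,W:wait | queues: N=0 E=1 S=0 W=0
Step 4 [NS]: N:empty,E:wait,S:empty,W:wait | queues: N=0 E=1 S=0 W=0
Step 5 [EW]: N:wait,E:car5-GO,S:wait,W:empty | queues: N=0 E=0 S=0 W=0
Car 3 crosses at step 2

2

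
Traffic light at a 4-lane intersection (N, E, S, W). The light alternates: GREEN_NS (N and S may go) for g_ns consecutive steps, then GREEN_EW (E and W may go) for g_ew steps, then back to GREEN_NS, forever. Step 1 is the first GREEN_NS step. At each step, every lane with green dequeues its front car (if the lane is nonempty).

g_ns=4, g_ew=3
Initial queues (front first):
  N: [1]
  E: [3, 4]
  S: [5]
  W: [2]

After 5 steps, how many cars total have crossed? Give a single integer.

Step 1 [NS]: N:car1-GO,E:wait,S:car5-GO,W:wait | queues: N=0 E=2 S=0 W=1
Step 2 [NS]: N:empty,E:wait,S:empty,W:wait | queues: N=0 E=2 S=0 W=1
Step 3 [NS]: N:empty,E:wait,S:empty,W:wait | queues: N=0 E=2 S=0 W=1
Step 4 [NS]: N:empty,E:wait,S:empty,W:wait | queues: N=0 E=2 S=0 W=1
Step 5 [EW]: N:wait,E:car3-GO,S:wait,W:car2-GO | queues: N=0 E=1 S=0 W=0
Cars crossed by step 5: 4

Answer: 4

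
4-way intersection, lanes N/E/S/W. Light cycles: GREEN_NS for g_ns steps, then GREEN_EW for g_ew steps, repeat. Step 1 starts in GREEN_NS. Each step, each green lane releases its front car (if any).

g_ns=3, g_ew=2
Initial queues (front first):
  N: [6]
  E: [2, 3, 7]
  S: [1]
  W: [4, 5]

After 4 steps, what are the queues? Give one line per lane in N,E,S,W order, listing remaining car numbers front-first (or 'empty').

Step 1 [NS]: N:car6-GO,E:wait,S:car1-GO,W:wait | queues: N=0 E=3 S=0 W=2
Step 2 [NS]: N:empty,E:wait,S:empty,W:wait | queues: N=0 E=3 S=0 W=2
Step 3 [NS]: N:empty,E:wait,S:empty,W:wait | queues: N=0 E=3 S=0 W=2
Step 4 [EW]: N:wait,E:car2-GO,S:wait,W:car4-GO | queues: N=0 E=2 S=0 W=1

N: empty
E: 3 7
S: empty
W: 5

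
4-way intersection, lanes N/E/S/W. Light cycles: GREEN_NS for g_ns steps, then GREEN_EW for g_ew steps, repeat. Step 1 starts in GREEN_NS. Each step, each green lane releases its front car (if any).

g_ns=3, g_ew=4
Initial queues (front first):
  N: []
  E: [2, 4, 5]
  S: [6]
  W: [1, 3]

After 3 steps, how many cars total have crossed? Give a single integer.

Answer: 1

Derivation:
Step 1 [NS]: N:empty,E:wait,S:car6-GO,W:wait | queues: N=0 E=3 S=0 W=2
Step 2 [NS]: N:empty,E:wait,S:empty,W:wait | queues: N=0 E=3 S=0 W=2
Step 3 [NS]: N:empty,E:wait,S:empty,W:wait | queues: N=0 E=3 S=0 W=2
Cars crossed by step 3: 1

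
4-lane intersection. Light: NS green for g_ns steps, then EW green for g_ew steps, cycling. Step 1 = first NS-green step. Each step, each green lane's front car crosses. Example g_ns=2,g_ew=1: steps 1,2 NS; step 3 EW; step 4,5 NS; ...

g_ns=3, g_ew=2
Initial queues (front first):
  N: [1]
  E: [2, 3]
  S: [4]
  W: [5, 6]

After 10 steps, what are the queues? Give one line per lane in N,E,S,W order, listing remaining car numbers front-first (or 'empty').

Step 1 [NS]: N:car1-GO,E:wait,S:car4-GO,W:wait | queues: N=0 E=2 S=0 W=2
Step 2 [NS]: N:empty,E:wait,S:empty,W:wait | queues: N=0 E=2 S=0 W=2
Step 3 [NS]: N:empty,E:wait,S:empty,W:wait | queues: N=0 E=2 S=0 W=2
Step 4 [EW]: N:wait,E:car2-GO,S:wait,W:car5-GO | queues: N=0 E=1 S=0 W=1
Step 5 [EW]: N:wait,E:car3-GO,S:wait,W:car6-GO | queues: N=0 E=0 S=0 W=0

N: empty
E: empty
S: empty
W: empty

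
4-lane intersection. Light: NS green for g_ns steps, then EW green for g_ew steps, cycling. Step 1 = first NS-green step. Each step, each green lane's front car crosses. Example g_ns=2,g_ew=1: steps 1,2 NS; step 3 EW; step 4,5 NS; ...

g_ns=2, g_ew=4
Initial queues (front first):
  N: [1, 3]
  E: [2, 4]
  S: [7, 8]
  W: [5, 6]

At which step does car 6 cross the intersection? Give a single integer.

Step 1 [NS]: N:car1-GO,E:wait,S:car7-GO,W:wait | queues: N=1 E=2 S=1 W=2
Step 2 [NS]: N:car3-GO,E:wait,S:car8-GO,W:wait | queues: N=0 E=2 S=0 W=2
Step 3 [EW]: N:wait,E:car2-GO,S:wait,W:car5-GO | queues: N=0 E=1 S=0 W=1
Step 4 [EW]: N:wait,E:car4-GO,S:wait,W:car6-GO | queues: N=0 E=0 S=0 W=0
Car 6 crosses at step 4

4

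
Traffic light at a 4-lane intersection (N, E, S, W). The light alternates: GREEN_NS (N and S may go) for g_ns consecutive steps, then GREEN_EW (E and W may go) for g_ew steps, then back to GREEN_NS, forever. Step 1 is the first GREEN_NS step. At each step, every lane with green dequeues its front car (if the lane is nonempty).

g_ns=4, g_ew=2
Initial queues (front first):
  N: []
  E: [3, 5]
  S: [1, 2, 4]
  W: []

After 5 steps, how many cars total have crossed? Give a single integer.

Answer: 4

Derivation:
Step 1 [NS]: N:empty,E:wait,S:car1-GO,W:wait | queues: N=0 E=2 S=2 W=0
Step 2 [NS]: N:empty,E:wait,S:car2-GO,W:wait | queues: N=0 E=2 S=1 W=0
Step 3 [NS]: N:empty,E:wait,S:car4-GO,W:wait | queues: N=0 E=2 S=0 W=0
Step 4 [NS]: N:empty,E:wait,S:empty,W:wait | queues: N=0 E=2 S=0 W=0
Step 5 [EW]: N:wait,E:car3-GO,S:wait,W:empty | queues: N=0 E=1 S=0 W=0
Cars crossed by step 5: 4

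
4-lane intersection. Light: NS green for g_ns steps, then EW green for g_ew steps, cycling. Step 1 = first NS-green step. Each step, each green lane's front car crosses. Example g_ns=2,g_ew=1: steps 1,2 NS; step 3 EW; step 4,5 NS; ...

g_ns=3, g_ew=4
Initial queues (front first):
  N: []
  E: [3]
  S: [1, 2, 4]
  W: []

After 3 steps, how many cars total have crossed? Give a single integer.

Step 1 [NS]: N:empty,E:wait,S:car1-GO,W:wait | queues: N=0 E=1 S=2 W=0
Step 2 [NS]: N:empty,E:wait,S:car2-GO,W:wait | queues: N=0 E=1 S=1 W=0
Step 3 [NS]: N:empty,E:wait,S:car4-GO,W:wait | queues: N=0 E=1 S=0 W=0
Cars crossed by step 3: 3

Answer: 3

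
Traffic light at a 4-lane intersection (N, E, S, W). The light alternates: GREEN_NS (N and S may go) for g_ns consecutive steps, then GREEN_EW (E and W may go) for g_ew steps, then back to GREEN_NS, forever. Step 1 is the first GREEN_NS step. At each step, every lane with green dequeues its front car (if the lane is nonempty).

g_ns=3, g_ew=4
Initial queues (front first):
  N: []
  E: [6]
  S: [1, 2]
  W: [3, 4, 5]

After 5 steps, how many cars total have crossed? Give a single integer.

Answer: 5

Derivation:
Step 1 [NS]: N:empty,E:wait,S:car1-GO,W:wait | queues: N=0 E=1 S=1 W=3
Step 2 [NS]: N:empty,E:wait,S:car2-GO,W:wait | queues: N=0 E=1 S=0 W=3
Step 3 [NS]: N:empty,E:wait,S:empty,W:wait | queues: N=0 E=1 S=0 W=3
Step 4 [EW]: N:wait,E:car6-GO,S:wait,W:car3-GO | queues: N=0 E=0 S=0 W=2
Step 5 [EW]: N:wait,E:empty,S:wait,W:car4-GO | queues: N=0 E=0 S=0 W=1
Cars crossed by step 5: 5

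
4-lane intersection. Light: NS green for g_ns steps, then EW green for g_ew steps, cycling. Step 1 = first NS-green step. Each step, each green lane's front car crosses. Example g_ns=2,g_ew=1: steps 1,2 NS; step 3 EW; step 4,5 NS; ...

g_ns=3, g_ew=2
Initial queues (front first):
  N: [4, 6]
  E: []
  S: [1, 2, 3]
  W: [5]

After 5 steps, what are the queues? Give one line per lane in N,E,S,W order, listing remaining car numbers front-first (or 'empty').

Step 1 [NS]: N:car4-GO,E:wait,S:car1-GO,W:wait | queues: N=1 E=0 S=2 W=1
Step 2 [NS]: N:car6-GO,E:wait,S:car2-GO,W:wait | queues: N=0 E=0 S=1 W=1
Step 3 [NS]: N:empty,E:wait,S:car3-GO,W:wait | queues: N=0 E=0 S=0 W=1
Step 4 [EW]: N:wait,E:empty,S:wait,W:car5-GO | queues: N=0 E=0 S=0 W=0

N: empty
E: empty
S: empty
W: empty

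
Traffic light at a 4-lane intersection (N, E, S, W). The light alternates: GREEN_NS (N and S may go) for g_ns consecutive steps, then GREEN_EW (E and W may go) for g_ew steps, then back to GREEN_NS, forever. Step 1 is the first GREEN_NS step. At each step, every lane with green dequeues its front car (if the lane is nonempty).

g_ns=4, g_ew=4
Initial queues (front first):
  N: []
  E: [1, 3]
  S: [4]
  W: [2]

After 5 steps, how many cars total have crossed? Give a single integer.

Step 1 [NS]: N:empty,E:wait,S:car4-GO,W:wait | queues: N=0 E=2 S=0 W=1
Step 2 [NS]: N:empty,E:wait,S:empty,W:wait | queues: N=0 E=2 S=0 W=1
Step 3 [NS]: N:empty,E:wait,S:empty,W:wait | queues: N=0 E=2 S=0 W=1
Step 4 [NS]: N:empty,E:wait,S:empty,W:wait | queues: N=0 E=2 S=0 W=1
Step 5 [EW]: N:wait,E:car1-GO,S:wait,W:car2-GO | queues: N=0 E=1 S=0 W=0
Cars crossed by step 5: 3

Answer: 3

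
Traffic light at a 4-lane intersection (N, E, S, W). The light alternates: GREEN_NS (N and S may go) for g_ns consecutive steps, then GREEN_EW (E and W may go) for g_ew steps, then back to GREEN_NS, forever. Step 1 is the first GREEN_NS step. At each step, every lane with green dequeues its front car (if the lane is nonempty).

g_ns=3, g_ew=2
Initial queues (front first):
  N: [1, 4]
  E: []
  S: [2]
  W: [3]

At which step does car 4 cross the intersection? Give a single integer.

Step 1 [NS]: N:car1-GO,E:wait,S:car2-GO,W:wait | queues: N=1 E=0 S=0 W=1
Step 2 [NS]: N:car4-GO,E:wait,S:empty,W:wait | queues: N=0 E=0 S=0 W=1
Step 3 [NS]: N:empty,E:wait,S:empty,W:wait | queues: N=0 E=0 S=0 W=1
Step 4 [EW]: N:wait,E:empty,S:wait,W:car3-GO | queues: N=0 E=0 S=0 W=0
Car 4 crosses at step 2

2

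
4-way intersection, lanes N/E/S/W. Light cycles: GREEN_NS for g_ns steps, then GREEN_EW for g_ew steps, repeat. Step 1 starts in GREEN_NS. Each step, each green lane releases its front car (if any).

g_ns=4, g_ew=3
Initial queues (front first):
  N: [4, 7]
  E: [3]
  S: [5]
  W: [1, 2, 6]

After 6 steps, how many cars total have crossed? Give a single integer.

Answer: 6

Derivation:
Step 1 [NS]: N:car4-GO,E:wait,S:car5-GO,W:wait | queues: N=1 E=1 S=0 W=3
Step 2 [NS]: N:car7-GO,E:wait,S:empty,W:wait | queues: N=0 E=1 S=0 W=3
Step 3 [NS]: N:empty,E:wait,S:empty,W:wait | queues: N=0 E=1 S=0 W=3
Step 4 [NS]: N:empty,E:wait,S:empty,W:wait | queues: N=0 E=1 S=0 W=3
Step 5 [EW]: N:wait,E:car3-GO,S:wait,W:car1-GO | queues: N=0 E=0 S=0 W=2
Step 6 [EW]: N:wait,E:empty,S:wait,W:car2-GO | queues: N=0 E=0 S=0 W=1
Cars crossed by step 6: 6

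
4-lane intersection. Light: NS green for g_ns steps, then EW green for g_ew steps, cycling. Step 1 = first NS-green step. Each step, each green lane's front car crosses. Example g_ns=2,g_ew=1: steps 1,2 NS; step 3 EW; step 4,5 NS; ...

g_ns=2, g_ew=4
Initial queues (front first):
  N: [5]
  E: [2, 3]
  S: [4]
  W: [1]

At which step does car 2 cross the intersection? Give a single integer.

Step 1 [NS]: N:car5-GO,E:wait,S:car4-GO,W:wait | queues: N=0 E=2 S=0 W=1
Step 2 [NS]: N:empty,E:wait,S:empty,W:wait | queues: N=0 E=2 S=0 W=1
Step 3 [EW]: N:wait,E:car2-GO,S:wait,W:car1-GO | queues: N=0 E=1 S=0 W=0
Step 4 [EW]: N:wait,E:car3-GO,S:wait,W:empty | queues: N=0 E=0 S=0 W=0
Car 2 crosses at step 3

3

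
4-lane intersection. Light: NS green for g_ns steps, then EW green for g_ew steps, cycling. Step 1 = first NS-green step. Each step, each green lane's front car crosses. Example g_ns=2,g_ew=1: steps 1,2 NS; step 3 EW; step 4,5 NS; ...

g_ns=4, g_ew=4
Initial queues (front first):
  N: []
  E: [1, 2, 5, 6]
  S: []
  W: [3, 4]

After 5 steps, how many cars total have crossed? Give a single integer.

Step 1 [NS]: N:empty,E:wait,S:empty,W:wait | queues: N=0 E=4 S=0 W=2
Step 2 [NS]: N:empty,E:wait,S:empty,W:wait | queues: N=0 E=4 S=0 W=2
Step 3 [NS]: N:empty,E:wait,S:empty,W:wait | queues: N=0 E=4 S=0 W=2
Step 4 [NS]: N:empty,E:wait,S:empty,W:wait | queues: N=0 E=4 S=0 W=2
Step 5 [EW]: N:wait,E:car1-GO,S:wait,W:car3-GO | queues: N=0 E=3 S=0 W=1
Cars crossed by step 5: 2

Answer: 2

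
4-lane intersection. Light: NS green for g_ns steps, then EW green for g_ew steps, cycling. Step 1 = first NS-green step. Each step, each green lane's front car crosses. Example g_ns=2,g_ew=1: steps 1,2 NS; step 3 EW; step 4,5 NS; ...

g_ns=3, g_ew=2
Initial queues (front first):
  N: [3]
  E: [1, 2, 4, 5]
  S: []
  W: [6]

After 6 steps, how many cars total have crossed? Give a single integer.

Step 1 [NS]: N:car3-GO,E:wait,S:empty,W:wait | queues: N=0 E=4 S=0 W=1
Step 2 [NS]: N:empty,E:wait,S:empty,W:wait | queues: N=0 E=4 S=0 W=1
Step 3 [NS]: N:empty,E:wait,S:empty,W:wait | queues: N=0 E=4 S=0 W=1
Step 4 [EW]: N:wait,E:car1-GO,S:wait,W:car6-GO | queues: N=0 E=3 S=0 W=0
Step 5 [EW]: N:wait,E:car2-GO,S:wait,W:empty | queues: N=0 E=2 S=0 W=0
Step 6 [NS]: N:empty,E:wait,S:empty,W:wait | queues: N=0 E=2 S=0 W=0
Cars crossed by step 6: 4

Answer: 4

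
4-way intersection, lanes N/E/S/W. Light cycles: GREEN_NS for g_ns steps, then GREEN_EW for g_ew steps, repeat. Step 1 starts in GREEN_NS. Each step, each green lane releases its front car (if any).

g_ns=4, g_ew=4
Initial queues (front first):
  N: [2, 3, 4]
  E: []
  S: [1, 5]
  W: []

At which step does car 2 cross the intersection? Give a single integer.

Step 1 [NS]: N:car2-GO,E:wait,S:car1-GO,W:wait | queues: N=2 E=0 S=1 W=0
Step 2 [NS]: N:car3-GO,E:wait,S:car5-GO,W:wait | queues: N=1 E=0 S=0 W=0
Step 3 [NS]: N:car4-GO,E:wait,S:empty,W:wait | queues: N=0 E=0 S=0 W=0
Car 2 crosses at step 1

1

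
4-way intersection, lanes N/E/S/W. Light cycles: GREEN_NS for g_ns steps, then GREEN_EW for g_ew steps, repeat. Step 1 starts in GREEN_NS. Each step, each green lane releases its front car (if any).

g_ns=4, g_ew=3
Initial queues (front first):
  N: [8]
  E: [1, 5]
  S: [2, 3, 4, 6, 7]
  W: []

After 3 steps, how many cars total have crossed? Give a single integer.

Answer: 4

Derivation:
Step 1 [NS]: N:car8-GO,E:wait,S:car2-GO,W:wait | queues: N=0 E=2 S=4 W=0
Step 2 [NS]: N:empty,E:wait,S:car3-GO,W:wait | queues: N=0 E=2 S=3 W=0
Step 3 [NS]: N:empty,E:wait,S:car4-GO,W:wait | queues: N=0 E=2 S=2 W=0
Cars crossed by step 3: 4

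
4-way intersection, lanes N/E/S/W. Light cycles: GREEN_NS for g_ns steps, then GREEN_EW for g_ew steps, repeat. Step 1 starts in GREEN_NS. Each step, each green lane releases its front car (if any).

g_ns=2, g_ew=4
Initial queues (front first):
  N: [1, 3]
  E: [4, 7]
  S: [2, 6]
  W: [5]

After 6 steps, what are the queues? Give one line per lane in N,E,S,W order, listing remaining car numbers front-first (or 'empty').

Step 1 [NS]: N:car1-GO,E:wait,S:car2-GO,W:wait | queues: N=1 E=2 S=1 W=1
Step 2 [NS]: N:car3-GO,E:wait,S:car6-GO,W:wait | queues: N=0 E=2 S=0 W=1
Step 3 [EW]: N:wait,E:car4-GO,S:wait,W:car5-GO | queues: N=0 E=1 S=0 W=0
Step 4 [EW]: N:wait,E:car7-GO,S:wait,W:empty | queues: N=0 E=0 S=0 W=0

N: empty
E: empty
S: empty
W: empty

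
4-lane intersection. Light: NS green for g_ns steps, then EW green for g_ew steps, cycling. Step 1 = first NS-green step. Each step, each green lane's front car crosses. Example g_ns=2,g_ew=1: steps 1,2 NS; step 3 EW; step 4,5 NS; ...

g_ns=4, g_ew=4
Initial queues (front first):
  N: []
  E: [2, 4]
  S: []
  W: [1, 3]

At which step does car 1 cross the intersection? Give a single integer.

Step 1 [NS]: N:empty,E:wait,S:empty,W:wait | queues: N=0 E=2 S=0 W=2
Step 2 [NS]: N:empty,E:wait,S:empty,W:wait | queues: N=0 E=2 S=0 W=2
Step 3 [NS]: N:empty,E:wait,S:empty,W:wait | queues: N=0 E=2 S=0 W=2
Step 4 [NS]: N:empty,E:wait,S:empty,W:wait | queues: N=0 E=2 S=0 W=2
Step 5 [EW]: N:wait,E:car2-GO,S:wait,W:car1-GO | queues: N=0 E=1 S=0 W=1
Step 6 [EW]: N:wait,E:car4-GO,S:wait,W:car3-GO | queues: N=0 E=0 S=0 W=0
Car 1 crosses at step 5

5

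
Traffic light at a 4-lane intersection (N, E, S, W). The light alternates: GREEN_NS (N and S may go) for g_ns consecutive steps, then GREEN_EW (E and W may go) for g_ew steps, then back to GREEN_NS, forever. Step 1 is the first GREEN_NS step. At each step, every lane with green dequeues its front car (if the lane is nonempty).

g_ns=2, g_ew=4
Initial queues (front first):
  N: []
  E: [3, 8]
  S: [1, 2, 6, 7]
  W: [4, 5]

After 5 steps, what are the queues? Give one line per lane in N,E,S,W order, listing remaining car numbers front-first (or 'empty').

Step 1 [NS]: N:empty,E:wait,S:car1-GO,W:wait | queues: N=0 E=2 S=3 W=2
Step 2 [NS]: N:empty,E:wait,S:car2-GO,W:wait | queues: N=0 E=2 S=2 W=2
Step 3 [EW]: N:wait,E:car3-GO,S:wait,W:car4-GO | queues: N=0 E=1 S=2 W=1
Step 4 [EW]: N:wait,E:car8-GO,S:wait,W:car5-GO | queues: N=0 E=0 S=2 W=0
Step 5 [EW]: N:wait,E:empty,S:wait,W:empty | queues: N=0 E=0 S=2 W=0

N: empty
E: empty
S: 6 7
W: empty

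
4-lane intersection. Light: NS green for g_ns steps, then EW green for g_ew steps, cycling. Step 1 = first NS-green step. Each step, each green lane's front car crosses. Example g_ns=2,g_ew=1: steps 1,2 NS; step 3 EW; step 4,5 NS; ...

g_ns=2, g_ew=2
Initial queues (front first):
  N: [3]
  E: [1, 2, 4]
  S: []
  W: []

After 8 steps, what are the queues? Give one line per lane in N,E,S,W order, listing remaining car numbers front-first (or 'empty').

Step 1 [NS]: N:car3-GO,E:wait,S:empty,W:wait | queues: N=0 E=3 S=0 W=0
Step 2 [NS]: N:empty,E:wait,S:empty,W:wait | queues: N=0 E=3 S=0 W=0
Step 3 [EW]: N:wait,E:car1-GO,S:wait,W:empty | queues: N=0 E=2 S=0 W=0
Step 4 [EW]: N:wait,E:car2-GO,S:wait,W:empty | queues: N=0 E=1 S=0 W=0
Step 5 [NS]: N:empty,E:wait,S:empty,W:wait | queues: N=0 E=1 S=0 W=0
Step 6 [NS]: N:empty,E:wait,S:empty,W:wait | queues: N=0 E=1 S=0 W=0
Step 7 [EW]: N:wait,E:car4-GO,S:wait,W:empty | queues: N=0 E=0 S=0 W=0

N: empty
E: empty
S: empty
W: empty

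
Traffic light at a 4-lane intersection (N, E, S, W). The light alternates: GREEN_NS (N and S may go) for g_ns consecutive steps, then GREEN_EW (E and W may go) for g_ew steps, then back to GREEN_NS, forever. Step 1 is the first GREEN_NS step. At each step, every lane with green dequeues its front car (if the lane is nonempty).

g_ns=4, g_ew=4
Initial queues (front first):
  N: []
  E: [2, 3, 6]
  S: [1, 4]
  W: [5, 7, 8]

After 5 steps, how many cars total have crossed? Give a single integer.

Answer: 4

Derivation:
Step 1 [NS]: N:empty,E:wait,S:car1-GO,W:wait | queues: N=0 E=3 S=1 W=3
Step 2 [NS]: N:empty,E:wait,S:car4-GO,W:wait | queues: N=0 E=3 S=0 W=3
Step 3 [NS]: N:empty,E:wait,S:empty,W:wait | queues: N=0 E=3 S=0 W=3
Step 4 [NS]: N:empty,E:wait,S:empty,W:wait | queues: N=0 E=3 S=0 W=3
Step 5 [EW]: N:wait,E:car2-GO,S:wait,W:car5-GO | queues: N=0 E=2 S=0 W=2
Cars crossed by step 5: 4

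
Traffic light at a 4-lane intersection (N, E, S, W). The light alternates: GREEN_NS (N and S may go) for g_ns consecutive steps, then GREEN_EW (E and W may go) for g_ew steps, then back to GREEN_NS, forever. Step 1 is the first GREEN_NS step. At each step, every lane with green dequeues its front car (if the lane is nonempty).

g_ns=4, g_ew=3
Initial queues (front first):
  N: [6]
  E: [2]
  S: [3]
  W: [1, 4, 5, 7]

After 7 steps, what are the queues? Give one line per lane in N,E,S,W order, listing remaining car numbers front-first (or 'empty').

Step 1 [NS]: N:car6-GO,E:wait,S:car3-GO,W:wait | queues: N=0 E=1 S=0 W=4
Step 2 [NS]: N:empty,E:wait,S:empty,W:wait | queues: N=0 E=1 S=0 W=4
Step 3 [NS]: N:empty,E:wait,S:empty,W:wait | queues: N=0 E=1 S=0 W=4
Step 4 [NS]: N:empty,E:wait,S:empty,W:wait | queues: N=0 E=1 S=0 W=4
Step 5 [EW]: N:wait,E:car2-GO,S:wait,W:car1-GO | queues: N=0 E=0 S=0 W=3
Step 6 [EW]: N:wait,E:empty,S:wait,W:car4-GO | queues: N=0 E=0 S=0 W=2
Step 7 [EW]: N:wait,E:empty,S:wait,W:car5-GO | queues: N=0 E=0 S=0 W=1

N: empty
E: empty
S: empty
W: 7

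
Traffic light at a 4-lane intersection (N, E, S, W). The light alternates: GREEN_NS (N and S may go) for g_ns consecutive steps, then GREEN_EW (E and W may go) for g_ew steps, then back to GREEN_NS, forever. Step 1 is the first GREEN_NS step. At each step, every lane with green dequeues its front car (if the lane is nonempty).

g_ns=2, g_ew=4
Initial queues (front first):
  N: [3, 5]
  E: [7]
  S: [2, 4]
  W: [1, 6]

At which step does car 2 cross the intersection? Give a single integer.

Step 1 [NS]: N:car3-GO,E:wait,S:car2-GO,W:wait | queues: N=1 E=1 S=1 W=2
Step 2 [NS]: N:car5-GO,E:wait,S:car4-GO,W:wait | queues: N=0 E=1 S=0 W=2
Step 3 [EW]: N:wait,E:car7-GO,S:wait,W:car1-GO | queues: N=0 E=0 S=0 W=1
Step 4 [EW]: N:wait,E:empty,S:wait,W:car6-GO | queues: N=0 E=0 S=0 W=0
Car 2 crosses at step 1

1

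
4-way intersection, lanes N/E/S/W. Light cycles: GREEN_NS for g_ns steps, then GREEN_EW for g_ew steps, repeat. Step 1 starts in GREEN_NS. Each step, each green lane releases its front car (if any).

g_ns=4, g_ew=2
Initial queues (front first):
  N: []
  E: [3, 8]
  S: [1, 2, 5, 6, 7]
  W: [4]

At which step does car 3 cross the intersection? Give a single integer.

Step 1 [NS]: N:empty,E:wait,S:car1-GO,W:wait | queues: N=0 E=2 S=4 W=1
Step 2 [NS]: N:empty,E:wait,S:car2-GO,W:wait | queues: N=0 E=2 S=3 W=1
Step 3 [NS]: N:empty,E:wait,S:car5-GO,W:wait | queues: N=0 E=2 S=2 W=1
Step 4 [NS]: N:empty,E:wait,S:car6-GO,W:wait | queues: N=0 E=2 S=1 W=1
Step 5 [EW]: N:wait,E:car3-GO,S:wait,W:car4-GO | queues: N=0 E=1 S=1 W=0
Step 6 [EW]: N:wait,E:car8-GO,S:wait,W:empty | queues: N=0 E=0 S=1 W=0
Step 7 [NS]: N:empty,E:wait,S:car7-GO,W:wait | queues: N=0 E=0 S=0 W=0
Car 3 crosses at step 5

5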